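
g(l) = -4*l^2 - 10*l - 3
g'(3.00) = -34.00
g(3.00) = -69.00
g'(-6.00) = 38.00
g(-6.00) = -87.00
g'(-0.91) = -2.72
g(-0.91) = 2.79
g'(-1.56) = 2.48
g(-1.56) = 2.87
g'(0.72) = -15.76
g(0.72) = -12.27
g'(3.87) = -40.96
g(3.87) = -101.61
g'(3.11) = -34.88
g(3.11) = -72.79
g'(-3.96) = 21.68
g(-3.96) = -26.13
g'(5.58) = -54.64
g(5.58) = -183.35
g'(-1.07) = -1.44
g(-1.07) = 3.12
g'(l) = -8*l - 10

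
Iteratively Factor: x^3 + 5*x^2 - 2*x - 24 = (x + 3)*(x^2 + 2*x - 8) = (x - 2)*(x + 3)*(x + 4)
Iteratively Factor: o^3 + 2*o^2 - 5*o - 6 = (o + 1)*(o^2 + o - 6) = (o - 2)*(o + 1)*(o + 3)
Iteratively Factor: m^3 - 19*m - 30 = (m + 2)*(m^2 - 2*m - 15) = (m + 2)*(m + 3)*(m - 5)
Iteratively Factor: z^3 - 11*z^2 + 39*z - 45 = (z - 3)*(z^2 - 8*z + 15) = (z - 3)^2*(z - 5)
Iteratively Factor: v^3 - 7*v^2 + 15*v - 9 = (v - 3)*(v^2 - 4*v + 3) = (v - 3)*(v - 1)*(v - 3)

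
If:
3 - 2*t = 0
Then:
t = 3/2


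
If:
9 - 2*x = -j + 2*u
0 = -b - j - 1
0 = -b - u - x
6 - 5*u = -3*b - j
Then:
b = -8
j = 7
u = -11/5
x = 51/5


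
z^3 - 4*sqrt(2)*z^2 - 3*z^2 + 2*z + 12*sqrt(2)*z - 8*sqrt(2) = (z - 2)*(z - 1)*(z - 4*sqrt(2))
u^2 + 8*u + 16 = (u + 4)^2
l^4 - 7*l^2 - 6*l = l*(l - 3)*(l + 1)*(l + 2)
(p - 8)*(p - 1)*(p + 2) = p^3 - 7*p^2 - 10*p + 16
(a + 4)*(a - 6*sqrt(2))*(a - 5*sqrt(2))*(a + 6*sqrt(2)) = a^4 - 5*sqrt(2)*a^3 + 4*a^3 - 72*a^2 - 20*sqrt(2)*a^2 - 288*a + 360*sqrt(2)*a + 1440*sqrt(2)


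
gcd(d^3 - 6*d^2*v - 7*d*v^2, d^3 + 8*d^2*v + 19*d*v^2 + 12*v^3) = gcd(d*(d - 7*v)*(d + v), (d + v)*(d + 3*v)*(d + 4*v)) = d + v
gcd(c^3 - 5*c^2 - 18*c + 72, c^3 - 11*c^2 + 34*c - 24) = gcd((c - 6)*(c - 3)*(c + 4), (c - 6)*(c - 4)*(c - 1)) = c - 6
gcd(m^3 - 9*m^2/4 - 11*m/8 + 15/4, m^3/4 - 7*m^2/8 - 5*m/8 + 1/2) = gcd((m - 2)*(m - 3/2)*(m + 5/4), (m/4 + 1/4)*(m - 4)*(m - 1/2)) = 1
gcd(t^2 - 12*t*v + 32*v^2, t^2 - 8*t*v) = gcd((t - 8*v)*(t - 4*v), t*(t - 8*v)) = t - 8*v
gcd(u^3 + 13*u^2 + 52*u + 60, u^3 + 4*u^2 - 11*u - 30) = u^2 + 7*u + 10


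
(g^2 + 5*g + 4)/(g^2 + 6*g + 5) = (g + 4)/(g + 5)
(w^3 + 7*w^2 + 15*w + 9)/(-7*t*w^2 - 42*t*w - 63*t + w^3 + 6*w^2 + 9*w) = (-w - 1)/(7*t - w)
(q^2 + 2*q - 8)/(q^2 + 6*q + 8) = (q - 2)/(q + 2)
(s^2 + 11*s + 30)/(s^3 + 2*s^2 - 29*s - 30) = (s + 5)/(s^2 - 4*s - 5)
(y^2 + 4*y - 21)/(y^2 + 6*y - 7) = (y - 3)/(y - 1)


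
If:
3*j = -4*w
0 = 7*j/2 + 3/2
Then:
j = -3/7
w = 9/28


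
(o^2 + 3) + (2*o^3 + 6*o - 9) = 2*o^3 + o^2 + 6*o - 6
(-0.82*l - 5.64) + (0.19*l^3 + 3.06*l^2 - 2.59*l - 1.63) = 0.19*l^3 + 3.06*l^2 - 3.41*l - 7.27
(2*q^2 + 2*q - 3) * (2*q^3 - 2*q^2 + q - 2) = 4*q^5 - 8*q^3 + 4*q^2 - 7*q + 6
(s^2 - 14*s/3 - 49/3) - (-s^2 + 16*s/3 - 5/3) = 2*s^2 - 10*s - 44/3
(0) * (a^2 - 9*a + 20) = 0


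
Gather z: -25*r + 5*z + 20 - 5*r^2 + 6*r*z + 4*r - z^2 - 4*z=-5*r^2 - 21*r - z^2 + z*(6*r + 1) + 20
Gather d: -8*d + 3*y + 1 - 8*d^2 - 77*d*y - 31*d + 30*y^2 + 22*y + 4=-8*d^2 + d*(-77*y - 39) + 30*y^2 + 25*y + 5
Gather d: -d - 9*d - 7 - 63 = -10*d - 70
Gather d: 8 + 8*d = 8*d + 8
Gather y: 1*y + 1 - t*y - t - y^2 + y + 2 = -t - y^2 + y*(2 - t) + 3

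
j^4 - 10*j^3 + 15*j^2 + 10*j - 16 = (j - 8)*(j - 2)*(j - 1)*(j + 1)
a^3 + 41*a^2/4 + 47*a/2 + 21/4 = (a + 1/4)*(a + 3)*(a + 7)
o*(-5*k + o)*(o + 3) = -5*k*o^2 - 15*k*o + o^3 + 3*o^2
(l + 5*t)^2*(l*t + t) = l^3*t + 10*l^2*t^2 + l^2*t + 25*l*t^3 + 10*l*t^2 + 25*t^3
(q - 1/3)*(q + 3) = q^2 + 8*q/3 - 1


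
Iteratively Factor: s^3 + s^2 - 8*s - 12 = (s - 3)*(s^2 + 4*s + 4) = (s - 3)*(s + 2)*(s + 2)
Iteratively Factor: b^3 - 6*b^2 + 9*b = (b)*(b^2 - 6*b + 9) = b*(b - 3)*(b - 3)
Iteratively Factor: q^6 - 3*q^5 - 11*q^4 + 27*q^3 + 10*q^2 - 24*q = (q - 2)*(q^5 - q^4 - 13*q^3 + q^2 + 12*q) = (q - 2)*(q + 3)*(q^4 - 4*q^3 - q^2 + 4*q) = (q - 4)*(q - 2)*(q + 3)*(q^3 - q) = (q - 4)*(q - 2)*(q - 1)*(q + 3)*(q^2 + q) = (q - 4)*(q - 2)*(q - 1)*(q + 1)*(q + 3)*(q)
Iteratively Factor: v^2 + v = (v)*(v + 1)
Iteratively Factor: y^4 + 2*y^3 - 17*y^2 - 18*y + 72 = (y + 3)*(y^3 - y^2 - 14*y + 24) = (y - 2)*(y + 3)*(y^2 + y - 12) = (y - 3)*(y - 2)*(y + 3)*(y + 4)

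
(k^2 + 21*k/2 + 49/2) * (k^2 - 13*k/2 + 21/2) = k^4 + 4*k^3 - 133*k^2/4 - 49*k + 1029/4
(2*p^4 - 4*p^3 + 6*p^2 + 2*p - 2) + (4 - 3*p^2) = 2*p^4 - 4*p^3 + 3*p^2 + 2*p + 2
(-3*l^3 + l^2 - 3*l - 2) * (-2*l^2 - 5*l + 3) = 6*l^5 + 13*l^4 - 8*l^3 + 22*l^2 + l - 6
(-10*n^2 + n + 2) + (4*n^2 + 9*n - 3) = -6*n^2 + 10*n - 1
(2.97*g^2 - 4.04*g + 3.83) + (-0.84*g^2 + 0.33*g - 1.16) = 2.13*g^2 - 3.71*g + 2.67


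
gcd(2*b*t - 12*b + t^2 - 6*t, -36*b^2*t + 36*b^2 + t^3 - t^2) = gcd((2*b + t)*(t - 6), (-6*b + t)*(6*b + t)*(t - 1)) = 1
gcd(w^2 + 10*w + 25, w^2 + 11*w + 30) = w + 5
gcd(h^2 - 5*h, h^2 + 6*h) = h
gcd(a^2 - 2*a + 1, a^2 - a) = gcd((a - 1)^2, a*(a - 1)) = a - 1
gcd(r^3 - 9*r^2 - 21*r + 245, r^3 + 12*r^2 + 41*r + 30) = r + 5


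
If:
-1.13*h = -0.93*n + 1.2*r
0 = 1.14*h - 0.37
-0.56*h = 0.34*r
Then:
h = 0.32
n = -0.30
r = -0.53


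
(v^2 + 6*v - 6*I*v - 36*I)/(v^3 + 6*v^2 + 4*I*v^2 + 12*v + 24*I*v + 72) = (v - 6*I)/(v^2 + 4*I*v + 12)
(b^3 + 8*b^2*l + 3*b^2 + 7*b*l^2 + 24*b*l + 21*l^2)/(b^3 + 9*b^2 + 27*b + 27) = (b^2 + 8*b*l + 7*l^2)/(b^2 + 6*b + 9)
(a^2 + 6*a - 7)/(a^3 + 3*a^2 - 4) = (a + 7)/(a^2 + 4*a + 4)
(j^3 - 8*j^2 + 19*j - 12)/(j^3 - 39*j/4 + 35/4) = 4*(j^2 - 7*j + 12)/(4*j^2 + 4*j - 35)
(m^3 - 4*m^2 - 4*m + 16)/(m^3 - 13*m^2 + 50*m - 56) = (m + 2)/(m - 7)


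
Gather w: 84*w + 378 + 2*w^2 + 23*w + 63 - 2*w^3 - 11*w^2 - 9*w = -2*w^3 - 9*w^2 + 98*w + 441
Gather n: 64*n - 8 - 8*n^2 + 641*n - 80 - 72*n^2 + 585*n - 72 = -80*n^2 + 1290*n - 160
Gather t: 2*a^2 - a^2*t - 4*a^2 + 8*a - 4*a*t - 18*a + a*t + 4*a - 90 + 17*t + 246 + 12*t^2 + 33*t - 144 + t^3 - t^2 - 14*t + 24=-2*a^2 - 6*a + t^3 + 11*t^2 + t*(-a^2 - 3*a + 36) + 36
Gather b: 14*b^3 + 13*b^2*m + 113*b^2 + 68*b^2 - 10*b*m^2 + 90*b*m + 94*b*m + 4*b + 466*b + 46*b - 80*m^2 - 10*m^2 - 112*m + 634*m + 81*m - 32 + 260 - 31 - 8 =14*b^3 + b^2*(13*m + 181) + b*(-10*m^2 + 184*m + 516) - 90*m^2 + 603*m + 189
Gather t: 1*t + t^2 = t^2 + t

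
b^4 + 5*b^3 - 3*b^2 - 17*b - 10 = (b - 2)*(b + 1)^2*(b + 5)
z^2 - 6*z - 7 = (z - 7)*(z + 1)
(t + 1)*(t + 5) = t^2 + 6*t + 5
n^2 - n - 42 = (n - 7)*(n + 6)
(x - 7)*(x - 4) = x^2 - 11*x + 28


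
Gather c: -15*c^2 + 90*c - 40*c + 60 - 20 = -15*c^2 + 50*c + 40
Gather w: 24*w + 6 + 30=24*w + 36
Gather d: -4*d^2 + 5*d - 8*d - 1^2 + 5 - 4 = -4*d^2 - 3*d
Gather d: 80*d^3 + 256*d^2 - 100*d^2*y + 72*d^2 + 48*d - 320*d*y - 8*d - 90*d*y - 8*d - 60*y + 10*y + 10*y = 80*d^3 + d^2*(328 - 100*y) + d*(32 - 410*y) - 40*y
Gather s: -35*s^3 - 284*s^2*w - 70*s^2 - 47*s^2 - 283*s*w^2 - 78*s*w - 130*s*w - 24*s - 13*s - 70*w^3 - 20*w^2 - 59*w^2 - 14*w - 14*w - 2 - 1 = -35*s^3 + s^2*(-284*w - 117) + s*(-283*w^2 - 208*w - 37) - 70*w^3 - 79*w^2 - 28*w - 3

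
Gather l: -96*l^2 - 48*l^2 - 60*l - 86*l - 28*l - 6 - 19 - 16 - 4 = -144*l^2 - 174*l - 45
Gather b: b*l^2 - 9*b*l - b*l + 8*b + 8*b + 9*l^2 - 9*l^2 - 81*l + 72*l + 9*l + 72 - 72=b*(l^2 - 10*l + 16)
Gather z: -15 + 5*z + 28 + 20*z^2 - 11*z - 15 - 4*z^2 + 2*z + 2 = 16*z^2 - 4*z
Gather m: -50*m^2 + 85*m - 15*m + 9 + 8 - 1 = -50*m^2 + 70*m + 16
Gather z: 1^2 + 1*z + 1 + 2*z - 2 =3*z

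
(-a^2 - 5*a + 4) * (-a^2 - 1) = a^4 + 5*a^3 - 3*a^2 + 5*a - 4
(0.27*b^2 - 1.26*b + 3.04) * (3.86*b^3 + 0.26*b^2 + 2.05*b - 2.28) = 1.0422*b^5 - 4.7934*b^4 + 11.9603*b^3 - 2.4082*b^2 + 9.1048*b - 6.9312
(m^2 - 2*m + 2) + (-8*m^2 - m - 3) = -7*m^2 - 3*m - 1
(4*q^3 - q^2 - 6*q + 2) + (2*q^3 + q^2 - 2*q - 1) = 6*q^3 - 8*q + 1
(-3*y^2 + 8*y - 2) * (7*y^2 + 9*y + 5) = -21*y^4 + 29*y^3 + 43*y^2 + 22*y - 10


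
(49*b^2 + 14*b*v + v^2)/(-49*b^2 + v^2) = (7*b + v)/(-7*b + v)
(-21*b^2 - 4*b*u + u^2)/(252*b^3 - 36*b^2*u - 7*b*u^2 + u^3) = (3*b + u)/(-36*b^2 + u^2)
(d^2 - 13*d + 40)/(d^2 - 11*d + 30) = (d - 8)/(d - 6)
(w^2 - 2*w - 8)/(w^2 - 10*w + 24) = (w + 2)/(w - 6)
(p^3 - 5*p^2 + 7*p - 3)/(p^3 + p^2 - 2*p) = (p^2 - 4*p + 3)/(p*(p + 2))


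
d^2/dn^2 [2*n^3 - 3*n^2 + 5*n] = 12*n - 6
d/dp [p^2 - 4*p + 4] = 2*p - 4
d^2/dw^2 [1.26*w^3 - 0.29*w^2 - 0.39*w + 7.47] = 7.56*w - 0.58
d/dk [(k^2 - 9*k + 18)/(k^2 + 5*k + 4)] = 14*(k^2 - 2*k - 9)/(k^4 + 10*k^3 + 33*k^2 + 40*k + 16)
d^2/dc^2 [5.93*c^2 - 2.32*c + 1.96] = 11.8600000000000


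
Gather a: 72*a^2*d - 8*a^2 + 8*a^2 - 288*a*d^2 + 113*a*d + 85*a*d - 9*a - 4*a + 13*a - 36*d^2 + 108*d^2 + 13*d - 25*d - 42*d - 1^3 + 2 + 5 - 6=72*a^2*d + a*(-288*d^2 + 198*d) + 72*d^2 - 54*d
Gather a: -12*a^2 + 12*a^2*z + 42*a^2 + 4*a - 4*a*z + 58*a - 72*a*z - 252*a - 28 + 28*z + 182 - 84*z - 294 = a^2*(12*z + 30) + a*(-76*z - 190) - 56*z - 140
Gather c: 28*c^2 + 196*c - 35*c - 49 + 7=28*c^2 + 161*c - 42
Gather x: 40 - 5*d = 40 - 5*d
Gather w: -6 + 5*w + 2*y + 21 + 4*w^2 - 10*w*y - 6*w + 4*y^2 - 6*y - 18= 4*w^2 + w*(-10*y - 1) + 4*y^2 - 4*y - 3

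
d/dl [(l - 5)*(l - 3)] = 2*l - 8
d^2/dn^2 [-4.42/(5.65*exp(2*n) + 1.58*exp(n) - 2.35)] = (-4.42*(11.3*exp(n) + 1.58)*(22.6*exp(n) + 3.16)*exp(n) + (99.892*exp(n) + 6.9836)*(5.65*exp(2*n) + 1.58*exp(n) - 2.35))*exp(n)/(5.65*exp(2*n) + 1.58*exp(n) - 2.35)^3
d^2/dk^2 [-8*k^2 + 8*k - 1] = -16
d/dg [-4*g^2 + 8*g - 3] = 8 - 8*g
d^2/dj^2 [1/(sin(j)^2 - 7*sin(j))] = (-4*sin(j) + 21 - 43/sin(j) - 42/sin(j)^2 + 98/sin(j)^3)/(sin(j) - 7)^3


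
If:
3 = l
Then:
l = 3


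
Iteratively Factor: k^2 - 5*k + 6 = (k - 2)*(k - 3)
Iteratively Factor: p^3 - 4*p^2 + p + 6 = (p - 2)*(p^2 - 2*p - 3) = (p - 3)*(p - 2)*(p + 1)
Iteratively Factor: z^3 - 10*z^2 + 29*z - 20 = (z - 4)*(z^2 - 6*z + 5) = (z - 5)*(z - 4)*(z - 1)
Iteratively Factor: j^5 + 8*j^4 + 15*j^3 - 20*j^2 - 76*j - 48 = (j + 1)*(j^4 + 7*j^3 + 8*j^2 - 28*j - 48) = (j - 2)*(j + 1)*(j^3 + 9*j^2 + 26*j + 24) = (j - 2)*(j + 1)*(j + 3)*(j^2 + 6*j + 8) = (j - 2)*(j + 1)*(j + 2)*(j + 3)*(j + 4)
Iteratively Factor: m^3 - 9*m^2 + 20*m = (m)*(m^2 - 9*m + 20) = m*(m - 5)*(m - 4)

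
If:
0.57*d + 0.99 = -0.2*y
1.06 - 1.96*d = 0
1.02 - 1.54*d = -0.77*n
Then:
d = 0.54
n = -0.24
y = -6.49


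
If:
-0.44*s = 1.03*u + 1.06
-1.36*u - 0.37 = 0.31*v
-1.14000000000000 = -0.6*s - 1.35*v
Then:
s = -1.07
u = -0.57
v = 1.32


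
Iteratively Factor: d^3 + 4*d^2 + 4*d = (d + 2)*(d^2 + 2*d) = (d + 2)^2*(d)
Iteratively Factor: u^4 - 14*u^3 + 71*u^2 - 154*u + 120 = (u - 3)*(u^3 - 11*u^2 + 38*u - 40) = (u - 3)*(u - 2)*(u^2 - 9*u + 20) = (u - 4)*(u - 3)*(u - 2)*(u - 5)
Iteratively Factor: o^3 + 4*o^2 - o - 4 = (o + 1)*(o^2 + 3*o - 4) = (o + 1)*(o + 4)*(o - 1)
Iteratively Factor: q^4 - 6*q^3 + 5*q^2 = (q)*(q^3 - 6*q^2 + 5*q) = q^2*(q^2 - 6*q + 5) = q^2*(q - 1)*(q - 5)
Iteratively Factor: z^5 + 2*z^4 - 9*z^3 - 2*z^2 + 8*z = (z - 1)*(z^4 + 3*z^3 - 6*z^2 - 8*z) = z*(z - 1)*(z^3 + 3*z^2 - 6*z - 8) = z*(z - 2)*(z - 1)*(z^2 + 5*z + 4) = z*(z - 2)*(z - 1)*(z + 1)*(z + 4)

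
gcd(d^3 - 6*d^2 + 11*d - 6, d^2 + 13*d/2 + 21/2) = 1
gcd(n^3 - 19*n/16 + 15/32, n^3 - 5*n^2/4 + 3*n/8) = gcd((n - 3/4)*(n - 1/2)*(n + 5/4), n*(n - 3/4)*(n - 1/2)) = n^2 - 5*n/4 + 3/8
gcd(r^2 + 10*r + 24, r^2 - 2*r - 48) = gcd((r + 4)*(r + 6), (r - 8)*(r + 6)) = r + 6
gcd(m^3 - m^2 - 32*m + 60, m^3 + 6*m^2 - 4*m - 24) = m^2 + 4*m - 12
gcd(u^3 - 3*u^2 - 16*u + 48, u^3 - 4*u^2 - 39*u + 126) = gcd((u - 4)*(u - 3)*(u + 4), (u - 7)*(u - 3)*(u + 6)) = u - 3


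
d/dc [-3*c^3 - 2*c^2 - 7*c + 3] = -9*c^2 - 4*c - 7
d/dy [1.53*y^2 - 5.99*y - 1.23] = 3.06*y - 5.99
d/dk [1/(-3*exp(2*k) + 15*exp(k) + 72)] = (2*exp(k) - 5)*exp(k)/(3*(-exp(2*k) + 5*exp(k) + 24)^2)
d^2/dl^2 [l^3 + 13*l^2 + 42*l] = 6*l + 26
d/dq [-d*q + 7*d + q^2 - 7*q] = -d + 2*q - 7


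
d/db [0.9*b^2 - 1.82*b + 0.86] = 1.8*b - 1.82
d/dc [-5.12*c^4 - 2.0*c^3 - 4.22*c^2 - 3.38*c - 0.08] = -20.48*c^3 - 6.0*c^2 - 8.44*c - 3.38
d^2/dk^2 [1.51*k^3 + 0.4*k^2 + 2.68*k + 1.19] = 9.06*k + 0.8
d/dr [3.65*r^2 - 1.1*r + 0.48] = 7.3*r - 1.1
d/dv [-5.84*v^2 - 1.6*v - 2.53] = -11.68*v - 1.6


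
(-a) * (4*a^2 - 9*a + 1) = -4*a^3 + 9*a^2 - a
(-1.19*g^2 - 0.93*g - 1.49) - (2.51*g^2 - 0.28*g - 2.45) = -3.7*g^2 - 0.65*g + 0.96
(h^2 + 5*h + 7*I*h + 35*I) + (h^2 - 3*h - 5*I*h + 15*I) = 2*h^2 + 2*h + 2*I*h + 50*I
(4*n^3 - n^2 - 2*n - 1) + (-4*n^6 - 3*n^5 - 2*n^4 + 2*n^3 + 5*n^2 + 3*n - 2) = -4*n^6 - 3*n^5 - 2*n^4 + 6*n^3 + 4*n^2 + n - 3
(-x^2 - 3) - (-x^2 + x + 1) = -x - 4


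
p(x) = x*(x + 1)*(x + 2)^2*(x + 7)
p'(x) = x*(x + 1)*(x + 2)^2 + x*(x + 1)*(x + 7)*(2*x + 4) + x*(x + 2)^2*(x + 7) + (x + 1)*(x + 2)^2*(x + 7) = 5*x^4 + 48*x^3 + 129*x^2 + 120*x + 28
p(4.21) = 9482.19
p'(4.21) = 7972.01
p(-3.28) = 45.58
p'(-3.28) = -92.85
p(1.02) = 150.71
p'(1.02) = 340.96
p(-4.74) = 300.79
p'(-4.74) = -230.34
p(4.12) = 8785.67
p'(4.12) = 7509.61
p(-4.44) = 232.79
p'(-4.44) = -219.98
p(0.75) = 76.92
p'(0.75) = 212.39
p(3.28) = 4023.26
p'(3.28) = 4081.95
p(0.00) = 0.00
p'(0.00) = 28.00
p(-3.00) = 24.00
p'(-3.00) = -62.00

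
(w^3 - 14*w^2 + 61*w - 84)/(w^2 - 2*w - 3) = (w^2 - 11*w + 28)/(w + 1)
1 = 1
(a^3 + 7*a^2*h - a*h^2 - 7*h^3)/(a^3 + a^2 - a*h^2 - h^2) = (a + 7*h)/(a + 1)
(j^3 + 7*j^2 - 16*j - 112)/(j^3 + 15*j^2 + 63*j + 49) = (j^2 - 16)/(j^2 + 8*j + 7)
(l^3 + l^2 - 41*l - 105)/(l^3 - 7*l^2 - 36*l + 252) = (l^2 + 8*l + 15)/(l^2 - 36)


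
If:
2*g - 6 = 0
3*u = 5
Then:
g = 3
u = 5/3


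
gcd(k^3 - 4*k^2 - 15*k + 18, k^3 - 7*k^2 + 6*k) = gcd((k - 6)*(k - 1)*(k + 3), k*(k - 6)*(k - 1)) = k^2 - 7*k + 6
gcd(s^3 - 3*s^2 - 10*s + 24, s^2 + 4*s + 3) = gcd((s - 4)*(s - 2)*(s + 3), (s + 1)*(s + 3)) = s + 3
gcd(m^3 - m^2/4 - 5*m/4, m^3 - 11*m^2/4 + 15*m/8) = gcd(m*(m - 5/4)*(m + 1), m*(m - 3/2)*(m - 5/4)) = m^2 - 5*m/4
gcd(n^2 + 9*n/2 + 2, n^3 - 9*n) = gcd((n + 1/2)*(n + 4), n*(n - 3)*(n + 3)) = 1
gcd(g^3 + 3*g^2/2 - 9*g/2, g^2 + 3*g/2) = g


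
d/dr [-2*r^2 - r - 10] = -4*r - 1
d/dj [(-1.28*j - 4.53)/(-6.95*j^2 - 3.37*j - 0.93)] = (8.896*j^2 + 4.3136*j - (1.28*j + 4.53)*(13.9*j + 3.37) + 1.1904)/(6.95*j^2 + 3.37*j + 0.93)^2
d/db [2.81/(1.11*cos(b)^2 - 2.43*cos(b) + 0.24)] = (6.2382*cos(b) - 6.8283)*sin(b)/(1.11*cos(b)^2 - 2.43*cos(b) + 0.24)^2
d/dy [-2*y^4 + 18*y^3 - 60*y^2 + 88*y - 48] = -8*y^3 + 54*y^2 - 120*y + 88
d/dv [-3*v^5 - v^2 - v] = -15*v^4 - 2*v - 1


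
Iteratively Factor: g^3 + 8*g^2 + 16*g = (g + 4)*(g^2 + 4*g) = (g + 4)^2*(g)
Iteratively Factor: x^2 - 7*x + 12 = (x - 3)*(x - 4)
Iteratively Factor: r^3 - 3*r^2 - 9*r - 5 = (r + 1)*(r^2 - 4*r - 5) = (r - 5)*(r + 1)*(r + 1)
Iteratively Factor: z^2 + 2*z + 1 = (z + 1)*(z + 1)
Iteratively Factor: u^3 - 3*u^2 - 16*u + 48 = (u + 4)*(u^2 - 7*u + 12) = (u - 3)*(u + 4)*(u - 4)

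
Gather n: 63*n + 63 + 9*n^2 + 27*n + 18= 9*n^2 + 90*n + 81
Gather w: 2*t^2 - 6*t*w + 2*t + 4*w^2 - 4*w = 2*t^2 + 2*t + 4*w^2 + w*(-6*t - 4)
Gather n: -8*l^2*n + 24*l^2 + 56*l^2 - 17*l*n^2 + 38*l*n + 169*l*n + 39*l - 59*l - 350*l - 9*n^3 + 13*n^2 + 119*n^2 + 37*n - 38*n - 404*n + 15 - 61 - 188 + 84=80*l^2 - 370*l - 9*n^3 + n^2*(132 - 17*l) + n*(-8*l^2 + 207*l - 405) - 150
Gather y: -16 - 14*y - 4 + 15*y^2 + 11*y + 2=15*y^2 - 3*y - 18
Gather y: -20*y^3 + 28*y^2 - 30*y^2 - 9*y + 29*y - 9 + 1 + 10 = -20*y^3 - 2*y^2 + 20*y + 2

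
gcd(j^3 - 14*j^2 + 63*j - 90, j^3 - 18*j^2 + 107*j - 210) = j^2 - 11*j + 30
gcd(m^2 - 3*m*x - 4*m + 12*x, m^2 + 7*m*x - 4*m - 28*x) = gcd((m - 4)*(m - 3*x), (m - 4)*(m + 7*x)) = m - 4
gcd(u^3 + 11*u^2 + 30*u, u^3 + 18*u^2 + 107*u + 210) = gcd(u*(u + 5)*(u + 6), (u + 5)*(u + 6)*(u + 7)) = u^2 + 11*u + 30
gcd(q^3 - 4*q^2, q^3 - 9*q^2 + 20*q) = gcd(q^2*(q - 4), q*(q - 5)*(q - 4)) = q^2 - 4*q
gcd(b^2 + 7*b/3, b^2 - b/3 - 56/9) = b + 7/3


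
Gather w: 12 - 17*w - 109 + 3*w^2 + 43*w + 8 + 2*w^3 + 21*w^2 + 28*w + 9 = 2*w^3 + 24*w^2 + 54*w - 80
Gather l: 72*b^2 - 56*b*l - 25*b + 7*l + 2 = 72*b^2 - 25*b + l*(7 - 56*b) + 2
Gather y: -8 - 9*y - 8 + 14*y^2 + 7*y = 14*y^2 - 2*y - 16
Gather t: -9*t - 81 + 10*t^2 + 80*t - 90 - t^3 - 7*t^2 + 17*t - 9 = -t^3 + 3*t^2 + 88*t - 180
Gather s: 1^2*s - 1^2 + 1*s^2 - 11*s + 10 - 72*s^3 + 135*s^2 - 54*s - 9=-72*s^3 + 136*s^2 - 64*s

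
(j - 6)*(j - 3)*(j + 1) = j^3 - 8*j^2 + 9*j + 18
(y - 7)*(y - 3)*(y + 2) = y^3 - 8*y^2 + y + 42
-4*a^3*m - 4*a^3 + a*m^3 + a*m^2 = (-2*a + m)*(2*a + m)*(a*m + a)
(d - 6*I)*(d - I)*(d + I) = d^3 - 6*I*d^2 + d - 6*I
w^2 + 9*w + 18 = (w + 3)*(w + 6)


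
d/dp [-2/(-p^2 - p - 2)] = 2*(-2*p - 1)/(p^2 + p + 2)^2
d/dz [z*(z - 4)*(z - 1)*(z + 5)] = 4*z^3 - 42*z + 20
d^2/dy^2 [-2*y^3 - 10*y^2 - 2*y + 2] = -12*y - 20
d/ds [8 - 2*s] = -2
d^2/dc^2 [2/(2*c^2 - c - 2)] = 4*(4*c^2 - 2*c - (4*c - 1)^2 - 4)/(-2*c^2 + c + 2)^3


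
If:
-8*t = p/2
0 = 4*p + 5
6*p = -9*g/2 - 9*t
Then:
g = 145/96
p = -5/4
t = 5/64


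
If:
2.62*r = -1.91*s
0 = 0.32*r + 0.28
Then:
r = -0.88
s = 1.20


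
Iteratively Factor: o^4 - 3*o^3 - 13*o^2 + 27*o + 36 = (o + 3)*(o^3 - 6*o^2 + 5*o + 12) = (o - 3)*(o + 3)*(o^2 - 3*o - 4) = (o - 4)*(o - 3)*(o + 3)*(o + 1)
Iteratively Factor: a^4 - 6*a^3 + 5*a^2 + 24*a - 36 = (a - 3)*(a^3 - 3*a^2 - 4*a + 12) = (a - 3)*(a + 2)*(a^2 - 5*a + 6) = (a - 3)^2*(a + 2)*(a - 2)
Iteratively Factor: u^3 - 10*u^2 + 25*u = (u)*(u^2 - 10*u + 25) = u*(u - 5)*(u - 5)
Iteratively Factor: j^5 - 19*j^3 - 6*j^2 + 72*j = (j + 3)*(j^4 - 3*j^3 - 10*j^2 + 24*j) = (j - 2)*(j + 3)*(j^3 - j^2 - 12*j) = (j - 4)*(j - 2)*(j + 3)*(j^2 + 3*j) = j*(j - 4)*(j - 2)*(j + 3)*(j + 3)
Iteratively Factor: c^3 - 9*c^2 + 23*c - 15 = (c - 5)*(c^2 - 4*c + 3) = (c - 5)*(c - 1)*(c - 3)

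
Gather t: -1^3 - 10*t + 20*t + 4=10*t + 3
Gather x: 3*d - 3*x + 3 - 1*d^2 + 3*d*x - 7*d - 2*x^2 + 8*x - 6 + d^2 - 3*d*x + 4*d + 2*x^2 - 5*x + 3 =0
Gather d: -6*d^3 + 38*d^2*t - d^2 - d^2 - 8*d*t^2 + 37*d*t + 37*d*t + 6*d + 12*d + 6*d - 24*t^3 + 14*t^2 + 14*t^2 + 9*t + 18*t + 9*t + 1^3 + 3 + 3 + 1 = -6*d^3 + d^2*(38*t - 2) + d*(-8*t^2 + 74*t + 24) - 24*t^3 + 28*t^2 + 36*t + 8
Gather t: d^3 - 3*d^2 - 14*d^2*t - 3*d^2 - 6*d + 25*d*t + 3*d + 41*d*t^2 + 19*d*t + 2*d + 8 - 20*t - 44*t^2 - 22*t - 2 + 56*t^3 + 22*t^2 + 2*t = d^3 - 6*d^2 - d + 56*t^3 + t^2*(41*d - 22) + t*(-14*d^2 + 44*d - 40) + 6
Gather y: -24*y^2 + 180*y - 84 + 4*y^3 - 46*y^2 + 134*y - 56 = 4*y^3 - 70*y^2 + 314*y - 140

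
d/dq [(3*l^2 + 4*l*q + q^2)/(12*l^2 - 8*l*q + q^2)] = 6*l*(12*l^2 + 3*l*q - 2*q^2)/(144*l^4 - 192*l^3*q + 88*l^2*q^2 - 16*l*q^3 + q^4)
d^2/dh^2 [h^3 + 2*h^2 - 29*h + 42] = 6*h + 4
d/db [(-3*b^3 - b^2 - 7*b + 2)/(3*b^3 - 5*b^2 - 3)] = (18*b^4 + 42*b^3 - 26*b^2 + 26*b + 21)/(9*b^6 - 30*b^5 + 25*b^4 - 18*b^3 + 30*b^2 + 9)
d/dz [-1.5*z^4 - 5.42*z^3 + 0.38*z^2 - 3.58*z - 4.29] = -6.0*z^3 - 16.26*z^2 + 0.76*z - 3.58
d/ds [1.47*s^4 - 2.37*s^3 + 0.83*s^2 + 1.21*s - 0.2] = 5.88*s^3 - 7.11*s^2 + 1.66*s + 1.21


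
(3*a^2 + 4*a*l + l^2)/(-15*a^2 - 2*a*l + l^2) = (-a - l)/(5*a - l)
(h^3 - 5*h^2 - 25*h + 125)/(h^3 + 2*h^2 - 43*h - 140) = (h^2 - 10*h + 25)/(h^2 - 3*h - 28)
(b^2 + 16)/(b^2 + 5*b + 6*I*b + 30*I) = (b^2 + 16)/(b^2 + b*(5 + 6*I) + 30*I)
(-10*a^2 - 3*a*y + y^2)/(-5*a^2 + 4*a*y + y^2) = (-10*a^2 - 3*a*y + y^2)/(-5*a^2 + 4*a*y + y^2)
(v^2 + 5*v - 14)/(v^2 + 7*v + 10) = (v^2 + 5*v - 14)/(v^2 + 7*v + 10)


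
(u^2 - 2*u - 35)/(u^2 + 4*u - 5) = (u - 7)/(u - 1)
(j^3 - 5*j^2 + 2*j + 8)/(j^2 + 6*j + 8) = (j^3 - 5*j^2 + 2*j + 8)/(j^2 + 6*j + 8)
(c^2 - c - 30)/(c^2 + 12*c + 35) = (c - 6)/(c + 7)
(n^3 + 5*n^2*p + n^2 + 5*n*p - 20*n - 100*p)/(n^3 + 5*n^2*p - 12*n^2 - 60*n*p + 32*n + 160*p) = (n + 5)/(n - 8)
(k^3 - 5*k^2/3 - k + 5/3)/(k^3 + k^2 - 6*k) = (k^3 - 5*k^2/3 - k + 5/3)/(k*(k^2 + k - 6))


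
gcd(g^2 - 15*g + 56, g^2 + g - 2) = 1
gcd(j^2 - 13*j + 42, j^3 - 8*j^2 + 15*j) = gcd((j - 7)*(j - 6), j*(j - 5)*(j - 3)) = 1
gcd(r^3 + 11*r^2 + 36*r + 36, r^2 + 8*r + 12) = r^2 + 8*r + 12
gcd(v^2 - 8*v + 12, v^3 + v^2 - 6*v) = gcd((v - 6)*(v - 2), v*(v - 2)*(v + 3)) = v - 2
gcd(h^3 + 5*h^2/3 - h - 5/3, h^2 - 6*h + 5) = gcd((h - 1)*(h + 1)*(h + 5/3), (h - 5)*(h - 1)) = h - 1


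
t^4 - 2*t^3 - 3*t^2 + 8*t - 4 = (t - 2)*(t - 1)^2*(t + 2)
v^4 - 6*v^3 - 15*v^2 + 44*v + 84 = (v - 7)*(v - 3)*(v + 2)^2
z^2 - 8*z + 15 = (z - 5)*(z - 3)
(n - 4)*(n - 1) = n^2 - 5*n + 4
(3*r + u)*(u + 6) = 3*r*u + 18*r + u^2 + 6*u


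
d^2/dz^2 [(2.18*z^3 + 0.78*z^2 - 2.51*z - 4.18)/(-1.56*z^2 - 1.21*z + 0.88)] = (2.1316282072803e-14*z^4 + 2.792444*z^3 + 68.537568*z^2 + 57.886224*z + 27.853716)/(3.796416*z^6 + 8.833968*z^5 + 0.427283999999998*z^4 - 8.194967*z^3 - 0.241032*z^2 + 2.811072*z - 0.681472)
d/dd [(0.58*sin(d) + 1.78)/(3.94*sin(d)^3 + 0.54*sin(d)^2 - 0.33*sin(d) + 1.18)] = (-4.5704*sin(d)^3 - 21.3528*sin(d)^2 - 1.9224*sin(d) + 1.2718)*cos(d)/(15.5236*sin(d)^6 + 4.2552*sin(d)^5 - 2.3088*sin(d)^4 + 8.942*sin(d)^3 + 1.3833*sin(d)^2 - 0.7788*sin(d) + 1.3924)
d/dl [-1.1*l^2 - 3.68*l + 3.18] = -2.2*l - 3.68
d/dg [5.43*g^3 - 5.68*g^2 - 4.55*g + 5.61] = 16.29*g^2 - 11.36*g - 4.55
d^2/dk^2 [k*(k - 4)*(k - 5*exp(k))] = -5*k^2*exp(k) + 6*k + 30*exp(k) - 8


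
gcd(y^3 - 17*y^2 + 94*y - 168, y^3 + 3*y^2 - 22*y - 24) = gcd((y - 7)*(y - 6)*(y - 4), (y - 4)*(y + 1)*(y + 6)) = y - 4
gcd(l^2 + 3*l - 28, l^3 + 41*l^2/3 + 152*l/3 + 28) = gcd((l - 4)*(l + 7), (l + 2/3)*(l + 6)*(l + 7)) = l + 7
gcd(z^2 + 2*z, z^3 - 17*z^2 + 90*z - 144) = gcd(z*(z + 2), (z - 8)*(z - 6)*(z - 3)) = 1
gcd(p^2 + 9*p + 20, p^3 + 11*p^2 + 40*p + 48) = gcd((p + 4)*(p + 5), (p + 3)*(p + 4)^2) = p + 4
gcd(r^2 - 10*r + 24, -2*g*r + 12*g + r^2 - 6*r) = r - 6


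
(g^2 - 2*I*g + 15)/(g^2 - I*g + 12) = (g - 5*I)/(g - 4*I)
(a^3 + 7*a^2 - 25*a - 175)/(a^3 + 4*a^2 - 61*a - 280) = (a - 5)/(a - 8)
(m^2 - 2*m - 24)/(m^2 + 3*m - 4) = (m - 6)/(m - 1)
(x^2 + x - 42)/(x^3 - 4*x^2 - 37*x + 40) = (x^2 + x - 42)/(x^3 - 4*x^2 - 37*x + 40)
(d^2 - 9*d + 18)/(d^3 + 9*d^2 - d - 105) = (d - 6)/(d^2 + 12*d + 35)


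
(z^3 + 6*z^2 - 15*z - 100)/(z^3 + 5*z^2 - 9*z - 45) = (z^2 + z - 20)/(z^2 - 9)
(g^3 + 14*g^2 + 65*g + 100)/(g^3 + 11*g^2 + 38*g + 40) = (g + 5)/(g + 2)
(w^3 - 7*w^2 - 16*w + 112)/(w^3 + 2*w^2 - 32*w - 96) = (w^2 - 11*w + 28)/(w^2 - 2*w - 24)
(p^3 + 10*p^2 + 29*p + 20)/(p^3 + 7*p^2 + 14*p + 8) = (p + 5)/(p + 2)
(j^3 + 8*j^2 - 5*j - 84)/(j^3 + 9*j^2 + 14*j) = (j^2 + j - 12)/(j*(j + 2))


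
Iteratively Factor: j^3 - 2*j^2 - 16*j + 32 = (j + 4)*(j^2 - 6*j + 8) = (j - 4)*(j + 4)*(j - 2)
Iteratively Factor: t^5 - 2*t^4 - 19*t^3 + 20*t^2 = (t - 1)*(t^4 - t^3 - 20*t^2) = (t - 5)*(t - 1)*(t^3 + 4*t^2) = (t - 5)*(t - 1)*(t + 4)*(t^2) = t*(t - 5)*(t - 1)*(t + 4)*(t)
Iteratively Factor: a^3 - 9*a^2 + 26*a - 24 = (a - 2)*(a^2 - 7*a + 12) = (a - 3)*(a - 2)*(a - 4)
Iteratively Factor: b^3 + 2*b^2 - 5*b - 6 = (b - 2)*(b^2 + 4*b + 3) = (b - 2)*(b + 1)*(b + 3)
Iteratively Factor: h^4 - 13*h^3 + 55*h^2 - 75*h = (h - 5)*(h^3 - 8*h^2 + 15*h) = h*(h - 5)*(h^2 - 8*h + 15) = h*(h - 5)*(h - 3)*(h - 5)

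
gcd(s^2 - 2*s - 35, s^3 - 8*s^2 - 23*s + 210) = s^2 - 2*s - 35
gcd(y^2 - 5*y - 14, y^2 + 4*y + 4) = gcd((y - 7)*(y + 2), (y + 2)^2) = y + 2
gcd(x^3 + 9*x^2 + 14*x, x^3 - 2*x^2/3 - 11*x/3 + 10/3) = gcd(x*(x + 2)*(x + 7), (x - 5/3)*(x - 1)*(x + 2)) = x + 2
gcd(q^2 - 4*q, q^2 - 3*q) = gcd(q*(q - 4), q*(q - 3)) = q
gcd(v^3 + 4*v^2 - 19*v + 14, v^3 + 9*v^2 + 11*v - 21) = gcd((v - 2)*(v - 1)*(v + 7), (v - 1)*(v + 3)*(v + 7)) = v^2 + 6*v - 7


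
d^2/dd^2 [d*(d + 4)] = 2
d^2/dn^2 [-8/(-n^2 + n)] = 16*(-n*(n - 1) + (2*n - 1)^2)/(n^3*(n - 1)^3)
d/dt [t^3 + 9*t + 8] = 3*t^2 + 9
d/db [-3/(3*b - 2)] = 9/(3*b - 2)^2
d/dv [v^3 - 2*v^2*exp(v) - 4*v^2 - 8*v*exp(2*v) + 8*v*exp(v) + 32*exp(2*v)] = -2*v^2*exp(v) + 3*v^2 - 16*v*exp(2*v) + 4*v*exp(v) - 8*v + 56*exp(2*v) + 8*exp(v)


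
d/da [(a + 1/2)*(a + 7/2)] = 2*a + 4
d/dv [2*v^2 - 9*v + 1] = 4*v - 9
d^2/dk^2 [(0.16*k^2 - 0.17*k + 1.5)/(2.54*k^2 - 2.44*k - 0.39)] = (-0.210311999999998*k^3 + 59.015376*k^2 - 56.788812*k + 21.204816)/(16.387064*k^6 - 47.225712*k^5 + 37.81806*k^4 - 0.0244000000000018*k^3 - 5.80671*k^2 - 1.113372*k - 0.059319)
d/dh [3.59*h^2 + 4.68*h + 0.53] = 7.18*h + 4.68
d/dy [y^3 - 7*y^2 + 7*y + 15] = 3*y^2 - 14*y + 7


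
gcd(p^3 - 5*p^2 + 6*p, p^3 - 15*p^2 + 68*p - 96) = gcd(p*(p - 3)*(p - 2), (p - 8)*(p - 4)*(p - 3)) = p - 3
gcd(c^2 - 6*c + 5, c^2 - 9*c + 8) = c - 1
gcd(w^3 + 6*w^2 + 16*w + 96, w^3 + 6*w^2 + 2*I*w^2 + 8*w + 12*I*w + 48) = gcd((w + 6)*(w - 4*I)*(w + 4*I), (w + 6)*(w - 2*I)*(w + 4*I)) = w^2 + w*(6 + 4*I) + 24*I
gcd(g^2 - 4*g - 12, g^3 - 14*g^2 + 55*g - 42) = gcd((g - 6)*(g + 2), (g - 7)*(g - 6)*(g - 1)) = g - 6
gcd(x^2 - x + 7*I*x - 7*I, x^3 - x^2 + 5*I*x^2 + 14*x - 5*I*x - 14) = x^2 + x*(-1 + 7*I) - 7*I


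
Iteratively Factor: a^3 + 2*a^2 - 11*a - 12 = (a - 3)*(a^2 + 5*a + 4) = (a - 3)*(a + 1)*(a + 4)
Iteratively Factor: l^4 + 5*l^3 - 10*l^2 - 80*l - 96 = (l - 4)*(l^3 + 9*l^2 + 26*l + 24) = (l - 4)*(l + 2)*(l^2 + 7*l + 12) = (l - 4)*(l + 2)*(l + 3)*(l + 4)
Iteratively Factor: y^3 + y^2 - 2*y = (y)*(y^2 + y - 2) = y*(y + 2)*(y - 1)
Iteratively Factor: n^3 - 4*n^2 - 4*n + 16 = (n + 2)*(n^2 - 6*n + 8) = (n - 2)*(n + 2)*(n - 4)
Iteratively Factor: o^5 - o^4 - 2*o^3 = (o)*(o^4 - o^3 - 2*o^2) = o^2*(o^3 - o^2 - 2*o) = o^2*(o - 2)*(o^2 + o) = o^3*(o - 2)*(o + 1)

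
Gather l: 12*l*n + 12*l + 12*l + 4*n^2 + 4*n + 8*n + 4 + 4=l*(12*n + 24) + 4*n^2 + 12*n + 8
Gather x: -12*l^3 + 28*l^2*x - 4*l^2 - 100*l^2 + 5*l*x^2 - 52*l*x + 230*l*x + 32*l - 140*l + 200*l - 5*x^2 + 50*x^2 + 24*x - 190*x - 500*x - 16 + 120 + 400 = -12*l^3 - 104*l^2 + 92*l + x^2*(5*l + 45) + x*(28*l^2 + 178*l - 666) + 504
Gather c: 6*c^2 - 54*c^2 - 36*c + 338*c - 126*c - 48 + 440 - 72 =-48*c^2 + 176*c + 320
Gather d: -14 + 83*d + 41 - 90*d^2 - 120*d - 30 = -90*d^2 - 37*d - 3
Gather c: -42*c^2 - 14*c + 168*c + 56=-42*c^2 + 154*c + 56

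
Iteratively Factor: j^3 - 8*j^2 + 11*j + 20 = (j + 1)*(j^2 - 9*j + 20) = (j - 4)*(j + 1)*(j - 5)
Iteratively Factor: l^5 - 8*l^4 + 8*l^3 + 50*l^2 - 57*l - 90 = (l - 3)*(l^4 - 5*l^3 - 7*l^2 + 29*l + 30) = (l - 5)*(l - 3)*(l^3 - 7*l - 6) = (l - 5)*(l - 3)*(l + 1)*(l^2 - l - 6) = (l - 5)*(l - 3)*(l + 1)*(l + 2)*(l - 3)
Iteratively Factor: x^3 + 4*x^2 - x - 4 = (x - 1)*(x^2 + 5*x + 4) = (x - 1)*(x + 4)*(x + 1)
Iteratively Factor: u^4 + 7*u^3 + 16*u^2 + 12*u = (u)*(u^3 + 7*u^2 + 16*u + 12) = u*(u + 2)*(u^2 + 5*u + 6) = u*(u + 2)^2*(u + 3)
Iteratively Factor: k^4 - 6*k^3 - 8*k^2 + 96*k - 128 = (k - 4)*(k^3 - 2*k^2 - 16*k + 32) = (k - 4)*(k + 4)*(k^2 - 6*k + 8) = (k - 4)^2*(k + 4)*(k - 2)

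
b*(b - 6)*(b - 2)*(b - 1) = b^4 - 9*b^3 + 20*b^2 - 12*b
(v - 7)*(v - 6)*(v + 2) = v^3 - 11*v^2 + 16*v + 84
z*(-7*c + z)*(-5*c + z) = 35*c^2*z - 12*c*z^2 + z^3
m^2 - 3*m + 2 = (m - 2)*(m - 1)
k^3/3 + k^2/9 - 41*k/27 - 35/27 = (k/3 + 1/3)*(k - 7/3)*(k + 5/3)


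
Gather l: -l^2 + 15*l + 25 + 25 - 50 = -l^2 + 15*l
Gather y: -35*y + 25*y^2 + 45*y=25*y^2 + 10*y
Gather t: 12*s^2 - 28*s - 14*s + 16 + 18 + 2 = 12*s^2 - 42*s + 36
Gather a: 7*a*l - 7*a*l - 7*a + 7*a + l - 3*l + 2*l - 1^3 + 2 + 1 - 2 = 0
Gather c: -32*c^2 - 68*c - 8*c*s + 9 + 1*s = -32*c^2 + c*(-8*s - 68) + s + 9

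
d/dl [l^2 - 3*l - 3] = 2*l - 3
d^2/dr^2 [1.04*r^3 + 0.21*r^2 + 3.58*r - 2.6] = 6.24*r + 0.42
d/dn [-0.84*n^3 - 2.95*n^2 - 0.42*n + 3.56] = -2.52*n^2 - 5.9*n - 0.42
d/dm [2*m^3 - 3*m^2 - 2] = 6*m*(m - 1)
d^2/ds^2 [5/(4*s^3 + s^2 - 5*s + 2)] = 10*(-(12*s + 1)*(4*s^3 + s^2 - 5*s + 2) + (12*s^2 + 2*s - 5)^2)/(4*s^3 + s^2 - 5*s + 2)^3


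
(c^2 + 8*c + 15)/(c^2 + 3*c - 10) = (c + 3)/(c - 2)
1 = 1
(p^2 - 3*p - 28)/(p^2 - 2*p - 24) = (p - 7)/(p - 6)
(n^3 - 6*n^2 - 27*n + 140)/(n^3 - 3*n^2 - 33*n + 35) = (n - 4)/(n - 1)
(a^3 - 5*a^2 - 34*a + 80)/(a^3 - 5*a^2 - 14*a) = (-a^3 + 5*a^2 + 34*a - 80)/(a*(-a^2 + 5*a + 14))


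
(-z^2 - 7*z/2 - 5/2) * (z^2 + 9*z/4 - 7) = -z^4 - 23*z^3/4 - 27*z^2/8 + 151*z/8 + 35/2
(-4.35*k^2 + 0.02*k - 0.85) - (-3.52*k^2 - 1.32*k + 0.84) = -0.83*k^2 + 1.34*k - 1.69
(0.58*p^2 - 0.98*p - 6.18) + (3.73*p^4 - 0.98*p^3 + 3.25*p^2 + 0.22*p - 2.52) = 3.73*p^4 - 0.98*p^3 + 3.83*p^2 - 0.76*p - 8.7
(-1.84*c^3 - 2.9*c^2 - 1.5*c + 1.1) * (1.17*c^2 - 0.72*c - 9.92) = -2.1528*c^5 - 2.0682*c^4 + 18.5858*c^3 + 31.135*c^2 + 14.088*c - 10.912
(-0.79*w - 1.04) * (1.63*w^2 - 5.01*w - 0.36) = -1.2877*w^3 + 2.2627*w^2 + 5.4948*w + 0.3744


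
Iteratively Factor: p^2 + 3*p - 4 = (p - 1)*(p + 4)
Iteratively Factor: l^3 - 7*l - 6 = (l - 3)*(l^2 + 3*l + 2) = (l - 3)*(l + 2)*(l + 1)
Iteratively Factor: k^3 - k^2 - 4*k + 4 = (k - 2)*(k^2 + k - 2) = (k - 2)*(k + 2)*(k - 1)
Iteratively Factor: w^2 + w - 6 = (w + 3)*(w - 2)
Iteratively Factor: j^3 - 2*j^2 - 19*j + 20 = (j - 5)*(j^2 + 3*j - 4) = (j - 5)*(j + 4)*(j - 1)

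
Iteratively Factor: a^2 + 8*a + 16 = (a + 4)*(a + 4)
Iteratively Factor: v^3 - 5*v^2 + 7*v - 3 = (v - 1)*(v^2 - 4*v + 3) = (v - 3)*(v - 1)*(v - 1)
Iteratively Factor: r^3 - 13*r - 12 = (r + 1)*(r^2 - r - 12) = (r + 1)*(r + 3)*(r - 4)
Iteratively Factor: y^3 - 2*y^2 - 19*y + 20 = (y + 4)*(y^2 - 6*y + 5) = (y - 1)*(y + 4)*(y - 5)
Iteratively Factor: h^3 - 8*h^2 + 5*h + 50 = (h - 5)*(h^2 - 3*h - 10) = (h - 5)*(h + 2)*(h - 5)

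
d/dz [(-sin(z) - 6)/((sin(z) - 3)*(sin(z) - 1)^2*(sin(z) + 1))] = (3*sin(z)^3 + 19*sin(z)^2 - 51*sin(z) - 27)/((sin(z) - 3)^2*(sin(z) - 1)*cos(z)^3)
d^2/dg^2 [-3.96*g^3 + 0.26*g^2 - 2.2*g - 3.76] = 0.52 - 23.76*g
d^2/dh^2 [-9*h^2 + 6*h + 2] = -18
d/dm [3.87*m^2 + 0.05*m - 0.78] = 7.74*m + 0.05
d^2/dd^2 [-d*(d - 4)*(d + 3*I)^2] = -12*d^2 + d*(24 - 36*I) + 18 + 48*I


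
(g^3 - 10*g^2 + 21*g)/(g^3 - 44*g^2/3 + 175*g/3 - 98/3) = 3*g*(g - 3)/(3*g^2 - 23*g + 14)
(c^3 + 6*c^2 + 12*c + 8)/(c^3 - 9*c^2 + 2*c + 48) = (c^2 + 4*c + 4)/(c^2 - 11*c + 24)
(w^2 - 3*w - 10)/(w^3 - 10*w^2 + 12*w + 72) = (w - 5)/(w^2 - 12*w + 36)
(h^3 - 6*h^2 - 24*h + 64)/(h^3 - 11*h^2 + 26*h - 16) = (h + 4)/(h - 1)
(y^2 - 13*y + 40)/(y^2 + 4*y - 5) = (y^2 - 13*y + 40)/(y^2 + 4*y - 5)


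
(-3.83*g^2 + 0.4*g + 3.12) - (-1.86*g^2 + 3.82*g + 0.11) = -1.97*g^2 - 3.42*g + 3.01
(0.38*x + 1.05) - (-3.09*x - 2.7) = 3.47*x + 3.75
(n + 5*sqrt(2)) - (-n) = 2*n + 5*sqrt(2)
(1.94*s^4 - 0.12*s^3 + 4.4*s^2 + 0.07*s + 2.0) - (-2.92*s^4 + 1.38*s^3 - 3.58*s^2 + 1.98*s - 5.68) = 4.86*s^4 - 1.5*s^3 + 7.98*s^2 - 1.91*s + 7.68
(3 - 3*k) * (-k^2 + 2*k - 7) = 3*k^3 - 9*k^2 + 27*k - 21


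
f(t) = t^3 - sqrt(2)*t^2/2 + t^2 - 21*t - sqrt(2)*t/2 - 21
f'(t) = 3*t^2 - sqrt(2)*t + 2*t - 21 - sqrt(2)/2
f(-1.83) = 13.58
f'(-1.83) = -12.73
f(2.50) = -57.81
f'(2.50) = -1.49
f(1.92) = -54.52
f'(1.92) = -9.52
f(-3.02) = 19.68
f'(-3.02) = 3.89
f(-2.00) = 15.59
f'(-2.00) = -10.88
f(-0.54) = -9.35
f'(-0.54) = -21.15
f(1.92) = -54.52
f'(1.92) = -9.52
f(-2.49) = 19.43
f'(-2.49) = -4.57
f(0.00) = -21.00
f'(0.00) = -21.71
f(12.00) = 1488.69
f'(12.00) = 417.32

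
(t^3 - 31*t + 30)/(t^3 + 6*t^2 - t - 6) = (t - 5)/(t + 1)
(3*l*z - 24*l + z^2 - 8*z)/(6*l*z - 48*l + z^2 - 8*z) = (3*l + z)/(6*l + z)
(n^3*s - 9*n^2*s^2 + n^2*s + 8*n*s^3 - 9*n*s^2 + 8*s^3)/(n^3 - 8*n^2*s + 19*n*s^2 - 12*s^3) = s*(n^2 - 8*n*s + n - 8*s)/(n^2 - 7*n*s + 12*s^2)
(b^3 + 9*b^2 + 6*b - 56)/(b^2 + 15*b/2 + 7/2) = 2*(b^2 + 2*b - 8)/(2*b + 1)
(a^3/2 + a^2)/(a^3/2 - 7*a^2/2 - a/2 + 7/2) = a^2*(a + 2)/(a^3 - 7*a^2 - a + 7)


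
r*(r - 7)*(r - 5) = r^3 - 12*r^2 + 35*r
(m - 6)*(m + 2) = m^2 - 4*m - 12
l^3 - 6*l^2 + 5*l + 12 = (l - 4)*(l - 3)*(l + 1)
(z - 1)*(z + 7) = z^2 + 6*z - 7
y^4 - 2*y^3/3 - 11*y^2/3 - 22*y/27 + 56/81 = (y - 7/3)*(y - 1/3)*(y + 2/3)*(y + 4/3)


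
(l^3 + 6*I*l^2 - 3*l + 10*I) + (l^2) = l^3 + l^2 + 6*I*l^2 - 3*l + 10*I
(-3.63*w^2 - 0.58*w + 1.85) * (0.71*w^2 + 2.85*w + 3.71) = -2.5773*w^4 - 10.7573*w^3 - 13.8068*w^2 + 3.1207*w + 6.8635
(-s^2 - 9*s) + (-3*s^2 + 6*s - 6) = -4*s^2 - 3*s - 6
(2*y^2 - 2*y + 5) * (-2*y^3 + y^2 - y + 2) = -4*y^5 + 6*y^4 - 14*y^3 + 11*y^2 - 9*y + 10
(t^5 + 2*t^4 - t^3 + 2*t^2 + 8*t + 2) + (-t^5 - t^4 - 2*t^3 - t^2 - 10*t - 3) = t^4 - 3*t^3 + t^2 - 2*t - 1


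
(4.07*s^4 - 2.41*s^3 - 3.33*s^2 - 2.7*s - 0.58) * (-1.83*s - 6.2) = -7.4481*s^5 - 20.8237*s^4 + 21.0359*s^3 + 25.587*s^2 + 17.8014*s + 3.596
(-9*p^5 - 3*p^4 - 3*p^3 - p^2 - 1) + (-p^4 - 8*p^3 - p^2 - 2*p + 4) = -9*p^5 - 4*p^4 - 11*p^3 - 2*p^2 - 2*p + 3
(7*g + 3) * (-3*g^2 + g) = -21*g^3 - 2*g^2 + 3*g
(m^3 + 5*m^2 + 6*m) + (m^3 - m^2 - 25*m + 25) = 2*m^3 + 4*m^2 - 19*m + 25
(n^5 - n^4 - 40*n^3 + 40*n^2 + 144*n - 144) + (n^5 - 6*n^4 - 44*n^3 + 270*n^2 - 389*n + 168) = 2*n^5 - 7*n^4 - 84*n^3 + 310*n^2 - 245*n + 24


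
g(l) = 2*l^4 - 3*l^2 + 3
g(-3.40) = 235.59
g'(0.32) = -1.66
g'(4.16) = 550.97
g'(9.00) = 5778.00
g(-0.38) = 2.61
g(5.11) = 1288.35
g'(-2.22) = -74.21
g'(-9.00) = -5778.00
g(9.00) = 12882.00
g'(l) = 8*l^3 - 6*l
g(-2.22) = 36.79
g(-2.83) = 107.26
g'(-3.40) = -294.03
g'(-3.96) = -473.03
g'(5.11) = 1036.80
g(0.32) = 2.71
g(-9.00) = 12882.00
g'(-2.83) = -164.34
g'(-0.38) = 1.84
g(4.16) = 550.05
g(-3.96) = 447.78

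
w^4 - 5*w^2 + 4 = (w - 2)*(w - 1)*(w + 1)*(w + 2)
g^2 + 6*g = g*(g + 6)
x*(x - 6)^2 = x^3 - 12*x^2 + 36*x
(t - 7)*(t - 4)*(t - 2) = t^3 - 13*t^2 + 50*t - 56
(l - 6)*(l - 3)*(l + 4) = l^3 - 5*l^2 - 18*l + 72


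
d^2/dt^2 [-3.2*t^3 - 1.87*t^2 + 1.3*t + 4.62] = -19.2*t - 3.74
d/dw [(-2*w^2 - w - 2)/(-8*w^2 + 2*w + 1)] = 3*(-4*w^2 - 12*w + 1)/(64*w^4 - 32*w^3 - 12*w^2 + 4*w + 1)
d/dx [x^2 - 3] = 2*x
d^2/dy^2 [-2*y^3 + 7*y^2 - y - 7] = 14 - 12*y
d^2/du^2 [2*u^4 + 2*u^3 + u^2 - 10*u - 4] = 24*u^2 + 12*u + 2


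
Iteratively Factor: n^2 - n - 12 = (n + 3)*(n - 4)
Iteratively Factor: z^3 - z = (z - 1)*(z^2 + z) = z*(z - 1)*(z + 1)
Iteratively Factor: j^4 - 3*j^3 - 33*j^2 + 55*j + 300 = (j - 5)*(j^3 + 2*j^2 - 23*j - 60) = (j - 5)*(j + 3)*(j^2 - j - 20) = (j - 5)*(j + 3)*(j + 4)*(j - 5)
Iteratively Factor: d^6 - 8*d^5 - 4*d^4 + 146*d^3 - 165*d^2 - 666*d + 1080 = (d + 3)*(d^5 - 11*d^4 + 29*d^3 + 59*d^2 - 342*d + 360) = (d - 3)*(d + 3)*(d^4 - 8*d^3 + 5*d^2 + 74*d - 120) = (d - 3)*(d + 3)^2*(d^3 - 11*d^2 + 38*d - 40) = (d - 4)*(d - 3)*(d + 3)^2*(d^2 - 7*d + 10) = (d - 5)*(d - 4)*(d - 3)*(d + 3)^2*(d - 2)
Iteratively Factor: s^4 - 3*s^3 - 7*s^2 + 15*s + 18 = (s + 1)*(s^3 - 4*s^2 - 3*s + 18) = (s + 1)*(s + 2)*(s^2 - 6*s + 9) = (s - 3)*(s + 1)*(s + 2)*(s - 3)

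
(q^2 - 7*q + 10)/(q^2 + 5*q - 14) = (q - 5)/(q + 7)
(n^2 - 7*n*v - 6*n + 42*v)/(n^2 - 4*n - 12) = (n - 7*v)/(n + 2)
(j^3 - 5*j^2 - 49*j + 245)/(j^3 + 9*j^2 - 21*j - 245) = (j - 7)/(j + 7)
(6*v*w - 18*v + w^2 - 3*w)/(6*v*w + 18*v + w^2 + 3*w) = (w - 3)/(w + 3)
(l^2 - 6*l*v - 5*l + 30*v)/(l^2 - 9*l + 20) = (l - 6*v)/(l - 4)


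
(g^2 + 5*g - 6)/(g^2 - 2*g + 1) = (g + 6)/(g - 1)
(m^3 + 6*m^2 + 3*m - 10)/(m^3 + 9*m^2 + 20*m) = (m^2 + m - 2)/(m*(m + 4))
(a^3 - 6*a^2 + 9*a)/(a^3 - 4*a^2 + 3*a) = (a - 3)/(a - 1)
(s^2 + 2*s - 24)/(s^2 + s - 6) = (s^2 + 2*s - 24)/(s^2 + s - 6)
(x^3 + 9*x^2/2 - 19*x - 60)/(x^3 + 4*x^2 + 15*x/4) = 2*(x^2 + 2*x - 24)/(x*(2*x + 3))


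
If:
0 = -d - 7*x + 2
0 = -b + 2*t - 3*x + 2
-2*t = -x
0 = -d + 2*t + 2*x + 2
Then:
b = 2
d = 2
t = 0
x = 0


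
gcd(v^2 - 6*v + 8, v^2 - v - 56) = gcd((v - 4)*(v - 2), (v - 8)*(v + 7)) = 1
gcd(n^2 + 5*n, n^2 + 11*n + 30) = n + 5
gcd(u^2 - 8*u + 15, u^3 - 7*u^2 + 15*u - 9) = u - 3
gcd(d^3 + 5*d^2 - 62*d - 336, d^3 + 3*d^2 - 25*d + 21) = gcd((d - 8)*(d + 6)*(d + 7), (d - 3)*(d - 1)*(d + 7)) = d + 7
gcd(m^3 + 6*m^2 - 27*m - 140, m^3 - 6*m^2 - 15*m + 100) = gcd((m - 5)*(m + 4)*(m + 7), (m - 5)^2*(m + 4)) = m^2 - m - 20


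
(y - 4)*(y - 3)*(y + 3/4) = y^3 - 25*y^2/4 + 27*y/4 + 9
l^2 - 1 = (l - 1)*(l + 1)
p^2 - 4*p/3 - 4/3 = (p - 2)*(p + 2/3)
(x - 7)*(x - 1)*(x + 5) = x^3 - 3*x^2 - 33*x + 35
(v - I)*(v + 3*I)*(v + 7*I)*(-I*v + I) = -I*v^4 + 9*v^3 + I*v^3 - 9*v^2 + 11*I*v^2 + 21*v - 11*I*v - 21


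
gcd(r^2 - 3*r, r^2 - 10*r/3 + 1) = r - 3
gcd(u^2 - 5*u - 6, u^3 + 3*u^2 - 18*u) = 1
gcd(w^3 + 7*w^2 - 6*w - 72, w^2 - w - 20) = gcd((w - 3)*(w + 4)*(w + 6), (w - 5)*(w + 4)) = w + 4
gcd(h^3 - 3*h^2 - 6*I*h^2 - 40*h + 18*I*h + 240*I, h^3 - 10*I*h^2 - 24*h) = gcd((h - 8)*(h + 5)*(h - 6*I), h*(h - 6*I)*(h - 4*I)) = h - 6*I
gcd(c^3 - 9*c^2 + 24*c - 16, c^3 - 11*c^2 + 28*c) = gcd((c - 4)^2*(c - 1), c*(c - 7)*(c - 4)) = c - 4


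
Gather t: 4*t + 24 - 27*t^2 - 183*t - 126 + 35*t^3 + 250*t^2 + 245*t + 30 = 35*t^3 + 223*t^2 + 66*t - 72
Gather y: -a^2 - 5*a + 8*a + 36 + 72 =-a^2 + 3*a + 108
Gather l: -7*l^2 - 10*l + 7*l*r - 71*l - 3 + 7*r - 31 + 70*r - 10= -7*l^2 + l*(7*r - 81) + 77*r - 44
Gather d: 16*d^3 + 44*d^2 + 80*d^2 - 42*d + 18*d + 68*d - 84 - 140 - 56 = 16*d^3 + 124*d^2 + 44*d - 280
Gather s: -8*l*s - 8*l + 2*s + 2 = -8*l + s*(2 - 8*l) + 2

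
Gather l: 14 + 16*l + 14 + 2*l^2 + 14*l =2*l^2 + 30*l + 28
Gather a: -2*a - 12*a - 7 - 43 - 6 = -14*a - 56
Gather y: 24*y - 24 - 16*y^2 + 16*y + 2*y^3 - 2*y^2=2*y^3 - 18*y^2 + 40*y - 24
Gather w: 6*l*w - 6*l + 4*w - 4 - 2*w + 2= -6*l + w*(6*l + 2) - 2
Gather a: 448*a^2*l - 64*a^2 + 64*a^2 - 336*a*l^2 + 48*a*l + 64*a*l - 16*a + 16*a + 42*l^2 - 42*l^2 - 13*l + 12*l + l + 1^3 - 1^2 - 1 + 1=448*a^2*l + a*(-336*l^2 + 112*l)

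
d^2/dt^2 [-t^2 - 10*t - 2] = -2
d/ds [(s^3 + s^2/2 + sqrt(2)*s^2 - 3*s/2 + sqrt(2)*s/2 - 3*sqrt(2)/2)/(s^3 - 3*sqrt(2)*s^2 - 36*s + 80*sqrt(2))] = (-4*sqrt(2)*s^4 - s^4/2 - 69*s^3 - sqrt(2)*s^3 - 15*s^2 + 204*sqrt(2)*s^2 + 80*sqrt(2)*s + 302*s - 174*sqrt(2) + 80)/(s^6 - 6*sqrt(2)*s^5 - 54*s^4 + 376*sqrt(2)*s^3 + 336*s^2 - 5760*sqrt(2)*s + 12800)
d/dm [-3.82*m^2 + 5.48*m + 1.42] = 5.48 - 7.64*m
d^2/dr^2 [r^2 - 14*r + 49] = 2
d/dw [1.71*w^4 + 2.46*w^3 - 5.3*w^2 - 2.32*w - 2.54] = 6.84*w^3 + 7.38*w^2 - 10.6*w - 2.32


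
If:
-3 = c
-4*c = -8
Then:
No Solution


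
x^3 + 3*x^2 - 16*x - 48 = (x - 4)*(x + 3)*(x + 4)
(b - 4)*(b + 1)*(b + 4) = b^3 + b^2 - 16*b - 16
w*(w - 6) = w^2 - 6*w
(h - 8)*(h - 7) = h^2 - 15*h + 56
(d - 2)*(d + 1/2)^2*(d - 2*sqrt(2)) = d^4 - 2*sqrt(2)*d^3 - d^3 - 7*d^2/4 + 2*sqrt(2)*d^2 - d/2 + 7*sqrt(2)*d/2 + sqrt(2)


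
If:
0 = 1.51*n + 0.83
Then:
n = -0.55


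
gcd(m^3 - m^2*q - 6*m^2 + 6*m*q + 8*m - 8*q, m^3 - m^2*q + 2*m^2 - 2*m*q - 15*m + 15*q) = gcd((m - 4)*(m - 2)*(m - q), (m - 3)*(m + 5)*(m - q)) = -m + q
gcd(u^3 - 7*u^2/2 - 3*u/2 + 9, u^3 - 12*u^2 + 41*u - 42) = u^2 - 5*u + 6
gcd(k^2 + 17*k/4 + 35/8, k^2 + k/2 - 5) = k + 5/2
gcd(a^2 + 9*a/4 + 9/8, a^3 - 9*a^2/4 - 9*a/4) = a + 3/4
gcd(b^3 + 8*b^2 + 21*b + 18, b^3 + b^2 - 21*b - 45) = b^2 + 6*b + 9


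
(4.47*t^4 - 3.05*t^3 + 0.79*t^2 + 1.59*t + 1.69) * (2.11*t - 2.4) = 9.4317*t^5 - 17.1635*t^4 + 8.9869*t^3 + 1.4589*t^2 - 0.2501*t - 4.056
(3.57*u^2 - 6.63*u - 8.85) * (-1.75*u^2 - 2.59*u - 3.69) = -6.2475*u^4 + 2.3562*u^3 + 19.4859*u^2 + 47.3862*u + 32.6565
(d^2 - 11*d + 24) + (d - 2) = d^2 - 10*d + 22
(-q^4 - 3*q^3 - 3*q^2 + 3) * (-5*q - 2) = 5*q^5 + 17*q^4 + 21*q^3 + 6*q^2 - 15*q - 6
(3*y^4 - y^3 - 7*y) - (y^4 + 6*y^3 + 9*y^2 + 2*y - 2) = 2*y^4 - 7*y^3 - 9*y^2 - 9*y + 2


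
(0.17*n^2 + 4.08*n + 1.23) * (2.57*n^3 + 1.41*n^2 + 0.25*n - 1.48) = 0.4369*n^5 + 10.7253*n^4 + 8.9564*n^3 + 2.5027*n^2 - 5.7309*n - 1.8204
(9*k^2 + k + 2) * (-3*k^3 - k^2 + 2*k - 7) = -27*k^5 - 12*k^4 + 11*k^3 - 63*k^2 - 3*k - 14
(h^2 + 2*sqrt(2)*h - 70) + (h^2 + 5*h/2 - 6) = 2*h^2 + 5*h/2 + 2*sqrt(2)*h - 76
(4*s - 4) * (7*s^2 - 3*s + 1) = 28*s^3 - 40*s^2 + 16*s - 4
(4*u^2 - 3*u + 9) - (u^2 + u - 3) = 3*u^2 - 4*u + 12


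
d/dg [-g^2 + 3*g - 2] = 3 - 2*g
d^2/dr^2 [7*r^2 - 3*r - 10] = 14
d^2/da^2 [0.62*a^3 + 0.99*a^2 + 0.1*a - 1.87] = 3.72*a + 1.98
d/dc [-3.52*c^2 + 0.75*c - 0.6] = 0.75 - 7.04*c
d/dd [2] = 0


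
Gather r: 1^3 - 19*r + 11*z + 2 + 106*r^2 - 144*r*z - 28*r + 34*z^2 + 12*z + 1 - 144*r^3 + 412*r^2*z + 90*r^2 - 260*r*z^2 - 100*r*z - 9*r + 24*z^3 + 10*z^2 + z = -144*r^3 + r^2*(412*z + 196) + r*(-260*z^2 - 244*z - 56) + 24*z^3 + 44*z^2 + 24*z + 4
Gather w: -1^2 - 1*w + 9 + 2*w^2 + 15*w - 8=2*w^2 + 14*w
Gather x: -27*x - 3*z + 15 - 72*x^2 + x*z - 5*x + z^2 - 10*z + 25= -72*x^2 + x*(z - 32) + z^2 - 13*z + 40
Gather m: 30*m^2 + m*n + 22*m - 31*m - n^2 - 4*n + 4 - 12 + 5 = 30*m^2 + m*(n - 9) - n^2 - 4*n - 3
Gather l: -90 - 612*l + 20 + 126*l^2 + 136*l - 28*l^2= 98*l^2 - 476*l - 70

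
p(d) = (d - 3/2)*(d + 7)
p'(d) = 2*d + 11/2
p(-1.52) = -16.55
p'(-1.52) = 2.46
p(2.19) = 6.34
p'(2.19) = 9.88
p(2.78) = 12.52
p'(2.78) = 11.06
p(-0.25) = -11.81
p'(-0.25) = 5.00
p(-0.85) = -14.45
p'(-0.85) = 3.80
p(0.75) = -5.81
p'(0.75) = 7.00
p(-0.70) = -13.86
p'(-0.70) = 4.10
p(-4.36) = -15.47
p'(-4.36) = -3.22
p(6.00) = 58.50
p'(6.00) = 17.50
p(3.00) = 15.00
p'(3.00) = 11.50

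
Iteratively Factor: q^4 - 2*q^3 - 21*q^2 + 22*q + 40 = (q - 2)*(q^3 - 21*q - 20) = (q - 2)*(q + 4)*(q^2 - 4*q - 5) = (q - 2)*(q + 1)*(q + 4)*(q - 5)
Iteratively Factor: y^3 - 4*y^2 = (y - 4)*(y^2) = y*(y - 4)*(y)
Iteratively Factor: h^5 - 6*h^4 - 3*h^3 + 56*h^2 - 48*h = (h + 3)*(h^4 - 9*h^3 + 24*h^2 - 16*h) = (h - 4)*(h + 3)*(h^3 - 5*h^2 + 4*h) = h*(h - 4)*(h + 3)*(h^2 - 5*h + 4) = h*(h - 4)*(h - 1)*(h + 3)*(h - 4)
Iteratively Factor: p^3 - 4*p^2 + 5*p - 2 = (p - 1)*(p^2 - 3*p + 2) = (p - 1)^2*(p - 2)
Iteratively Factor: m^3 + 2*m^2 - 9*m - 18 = (m + 2)*(m^2 - 9) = (m - 3)*(m + 2)*(m + 3)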